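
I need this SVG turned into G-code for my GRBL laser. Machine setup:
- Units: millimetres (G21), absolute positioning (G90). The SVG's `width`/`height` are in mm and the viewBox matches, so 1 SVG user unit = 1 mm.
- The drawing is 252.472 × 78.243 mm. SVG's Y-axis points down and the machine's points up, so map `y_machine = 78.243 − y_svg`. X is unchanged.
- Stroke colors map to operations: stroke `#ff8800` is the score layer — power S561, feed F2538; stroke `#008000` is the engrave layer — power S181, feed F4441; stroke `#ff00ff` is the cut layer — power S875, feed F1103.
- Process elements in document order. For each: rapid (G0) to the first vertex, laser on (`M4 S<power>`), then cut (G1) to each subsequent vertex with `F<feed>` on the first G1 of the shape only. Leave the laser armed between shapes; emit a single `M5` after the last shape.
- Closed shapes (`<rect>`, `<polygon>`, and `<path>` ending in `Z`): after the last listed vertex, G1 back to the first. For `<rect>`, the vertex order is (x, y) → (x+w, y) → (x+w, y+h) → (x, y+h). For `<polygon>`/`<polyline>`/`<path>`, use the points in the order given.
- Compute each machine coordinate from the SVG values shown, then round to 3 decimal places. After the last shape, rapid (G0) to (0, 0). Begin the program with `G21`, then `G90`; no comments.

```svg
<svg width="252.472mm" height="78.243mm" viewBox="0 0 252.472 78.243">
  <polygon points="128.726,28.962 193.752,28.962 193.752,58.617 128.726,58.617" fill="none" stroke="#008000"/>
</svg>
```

Since the viewBox matches the mm dimensions, user units are millimetres directly. The only transform is the Y-flip y_m = 78.243 − y_svg.

Shape 1 is a rectangle drawn with `<polygon>`. Its stroke #008000 means engrave at S181, F4441. After flipping Y the toolpath is (128.726,49.281) → (193.752,49.281) → (193.752,19.626) → (128.726,19.626) → (128.726,49.281), returning to the start.

G21
G90
G0 X128.726 Y49.281
M4 S181
G1 X193.752 Y49.281 F4441
G1 X193.752 Y19.626
G1 X128.726 Y19.626
G1 X128.726 Y49.281
M5
G0 X0.000 Y0.000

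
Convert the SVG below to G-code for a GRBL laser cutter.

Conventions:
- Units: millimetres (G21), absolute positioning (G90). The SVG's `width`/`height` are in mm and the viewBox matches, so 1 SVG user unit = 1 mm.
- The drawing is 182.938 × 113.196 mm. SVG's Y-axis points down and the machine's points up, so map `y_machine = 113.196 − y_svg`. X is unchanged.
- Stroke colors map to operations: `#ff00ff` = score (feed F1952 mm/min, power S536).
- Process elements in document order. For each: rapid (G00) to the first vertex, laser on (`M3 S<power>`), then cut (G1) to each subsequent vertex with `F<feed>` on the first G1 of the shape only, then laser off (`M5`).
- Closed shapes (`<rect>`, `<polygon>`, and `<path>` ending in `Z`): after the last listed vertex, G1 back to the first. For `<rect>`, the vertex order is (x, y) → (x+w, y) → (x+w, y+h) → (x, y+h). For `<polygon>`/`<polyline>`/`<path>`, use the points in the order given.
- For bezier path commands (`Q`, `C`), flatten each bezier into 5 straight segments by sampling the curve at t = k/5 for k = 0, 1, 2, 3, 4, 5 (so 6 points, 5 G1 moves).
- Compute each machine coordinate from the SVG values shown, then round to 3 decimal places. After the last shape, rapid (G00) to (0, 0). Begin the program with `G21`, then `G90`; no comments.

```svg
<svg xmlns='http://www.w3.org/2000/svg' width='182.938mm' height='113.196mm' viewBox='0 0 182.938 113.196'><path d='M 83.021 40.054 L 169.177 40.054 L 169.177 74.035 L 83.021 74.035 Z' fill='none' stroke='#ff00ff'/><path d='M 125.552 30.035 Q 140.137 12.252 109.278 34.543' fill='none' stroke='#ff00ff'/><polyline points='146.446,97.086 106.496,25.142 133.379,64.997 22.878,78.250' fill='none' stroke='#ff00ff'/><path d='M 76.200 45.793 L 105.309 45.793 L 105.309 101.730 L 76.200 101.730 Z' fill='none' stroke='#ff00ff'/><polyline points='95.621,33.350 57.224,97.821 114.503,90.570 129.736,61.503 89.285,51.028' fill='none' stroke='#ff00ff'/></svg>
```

G21
G90
G00 X83.021 Y73.142
M3 S536
G1 X169.177 Y73.142 F1952
G1 X169.177 Y39.161
G1 X83.021 Y39.161
G1 X83.021 Y73.142
M5
G00 X125.552 Y83.161
M3 S536
G1 X129.568 Y88.671 F1952
G1 X129.949 Y90.976
G1 X126.694 Y90.074
G1 X119.804 Y85.966
G1 X109.278 Y78.653
M5
G00 X146.446 Y16.110
M3 S536
G1 X106.496 Y88.054 F1952
G1 X133.379 Y48.199
G1 X22.878 Y34.946
M5
G00 X76.200 Y67.403
M3 S536
G1 X105.309 Y67.403 F1952
G1 X105.309 Y11.466
G1 X76.200 Y11.466
G1 X76.200 Y67.403
M5
G00 X95.621 Y79.846
M3 S536
G1 X57.224 Y15.375 F1952
G1 X114.503 Y22.626
G1 X129.736 Y51.693
G1 X89.285 Y62.168
M5
G00 X0.000 Y0.000

Since the viewBox matches the mm dimensions, user units are millimetres directly. The only transform is the Y-flip y_m = 113.196 − y_svg.

Shape 1 is a rectangle drawn with `<path>`. Its stroke #ff00ff means score at S536, F1952. After flipping Y the toolpath is (83.021,73.142) → (169.177,73.142) → (169.177,39.161) → (83.021,39.161) → (83.021,73.142), returning to the start.

Shape 2 is a quadratic bezier drawn with `<path>`. Its stroke #ff00ff means score at S536, F1952. After flipping Y the toolpath is (125.552,83.161) → (129.568,88.671) → (129.949,90.976) → (126.694,90.074) → (119.804,85.966) → (109.278,78.653).

Shape 3 is a open polyline drawn with `<polyline>`. Its stroke #ff00ff means score at S536, F1952. After flipping Y the toolpath is (146.446,16.110) → (106.496,88.054) → (133.379,48.199) → (22.878,34.946).

Shape 4 is a rectangle drawn with `<path>`. Its stroke #ff00ff means score at S536, F1952. After flipping Y the toolpath is (76.200,67.403) → (105.309,67.403) → (105.309,11.466) → (76.200,11.466) → (76.200,67.403), returning to the start.

Shape 5 is a open polyline drawn with `<polyline>`. Its stroke #ff00ff means score at S536, F1952. After flipping Y the toolpath is (95.621,79.846) → (57.224,15.375) → (114.503,22.626) → (129.736,51.693) → (89.285,62.168).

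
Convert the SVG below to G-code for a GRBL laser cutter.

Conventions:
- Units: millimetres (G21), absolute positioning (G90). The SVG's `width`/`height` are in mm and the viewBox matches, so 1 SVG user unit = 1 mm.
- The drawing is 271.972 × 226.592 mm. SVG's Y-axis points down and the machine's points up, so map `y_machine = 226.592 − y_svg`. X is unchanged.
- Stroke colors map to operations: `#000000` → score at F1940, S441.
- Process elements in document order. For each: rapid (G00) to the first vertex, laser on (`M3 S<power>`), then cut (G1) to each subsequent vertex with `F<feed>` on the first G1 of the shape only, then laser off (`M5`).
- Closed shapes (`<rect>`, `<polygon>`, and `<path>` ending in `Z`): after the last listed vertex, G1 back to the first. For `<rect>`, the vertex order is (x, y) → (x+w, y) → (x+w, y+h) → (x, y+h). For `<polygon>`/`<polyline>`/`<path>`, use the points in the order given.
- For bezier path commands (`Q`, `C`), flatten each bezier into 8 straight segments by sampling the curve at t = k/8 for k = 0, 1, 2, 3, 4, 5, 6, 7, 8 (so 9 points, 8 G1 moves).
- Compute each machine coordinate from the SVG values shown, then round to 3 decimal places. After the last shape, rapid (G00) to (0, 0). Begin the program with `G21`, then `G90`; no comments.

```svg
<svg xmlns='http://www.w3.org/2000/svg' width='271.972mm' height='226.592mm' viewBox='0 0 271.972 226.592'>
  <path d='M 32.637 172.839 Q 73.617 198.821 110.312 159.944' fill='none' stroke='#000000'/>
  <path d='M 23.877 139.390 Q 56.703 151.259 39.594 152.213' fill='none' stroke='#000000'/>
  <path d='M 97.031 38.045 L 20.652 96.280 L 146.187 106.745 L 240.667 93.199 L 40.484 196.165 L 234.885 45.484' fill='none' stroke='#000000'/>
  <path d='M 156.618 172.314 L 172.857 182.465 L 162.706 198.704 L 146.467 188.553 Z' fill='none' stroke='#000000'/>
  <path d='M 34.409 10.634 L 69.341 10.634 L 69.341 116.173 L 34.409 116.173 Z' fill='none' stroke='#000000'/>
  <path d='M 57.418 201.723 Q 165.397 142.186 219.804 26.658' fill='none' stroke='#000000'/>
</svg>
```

1 u = 1 mm; y_m = 226.592 − y.

[1] `<path>` quadratic bezier, #000000→score S441 F1940: (32.637,53.753) → (42.815,48.271) → (52.859,44.816) → (62.769,43.387) → (72.546,43.986) → (82.188,46.611) → (91.697,51.263) → (101.071,57.942) → (110.312,66.648)

[2] `<path>` quadratic bezier, #000000→score S441 F1940: (23.877,87.202) → (31.303,84.405) → (37.169,81.950) → (41.474,79.835) → (44.219,78.062) → (45.404,76.629) → (45.028,75.538) → (43.091,74.788) → (39.594,74.379)

[3] `<path>` open polyline, #000000→score S441 F1940: (97.031,188.547) → (20.652,130.312) → (146.187,119.847) → (240.667,133.393) → (40.484,30.427) → (234.885,181.108)

[4] `<path>` regular polygon, #000000→score S441 F1940: (156.618,54.278) → (172.857,44.127) → (162.706,27.888) → (146.467,38.039) → (156.618,54.278) (closed)

[5] `<path>` rectangle, #000000→score S441 F1940: (34.409,215.958) → (69.341,215.958) → (69.341,110.419) → (34.409,110.419) → (34.409,215.958) (closed)

[6] `<path>` quadratic bezier, #000000→score S441 F1940: (57.418,24.869) → (83.576,40.628) → (108.059,58.137) → (130.869,77.395) → (152.004,98.404) → (171.465,121.162) → (189.252,145.669) → (205.365,171.927) → (219.804,199.934)

G21
G90
G00 X32.637 Y53.753
M3 S441
G1 X42.815 Y48.271 F1940
G1 X52.859 Y44.816
G1 X62.769 Y43.387
G1 X72.546 Y43.986
G1 X82.188 Y46.611
G1 X91.697 Y51.263
G1 X101.071 Y57.942
G1 X110.312 Y66.648
M5
G00 X23.877 Y87.202
M3 S441
G1 X31.303 Y84.405 F1940
G1 X37.169 Y81.950
G1 X41.474 Y79.835
G1 X44.219 Y78.062
G1 X45.404 Y76.629
G1 X45.028 Y75.538
G1 X43.091 Y74.788
G1 X39.594 Y74.379
M5
G00 X97.031 Y188.547
M3 S441
G1 X20.652 Y130.312 F1940
G1 X146.187 Y119.847
G1 X240.667 Y133.393
G1 X40.484 Y30.427
G1 X234.885 Y181.108
M5
G00 X156.618 Y54.278
M3 S441
G1 X172.857 Y44.127 F1940
G1 X162.706 Y27.888
G1 X146.467 Y38.039
G1 X156.618 Y54.278
M5
G00 X34.409 Y215.958
M3 S441
G1 X69.341 Y215.958 F1940
G1 X69.341 Y110.419
G1 X34.409 Y110.419
G1 X34.409 Y215.958
M5
G00 X57.418 Y24.869
M3 S441
G1 X83.576 Y40.628 F1940
G1 X108.059 Y58.137
G1 X130.869 Y77.395
G1 X152.004 Y98.404
G1 X171.465 Y121.162
G1 X189.252 Y145.669
G1 X205.365 Y171.927
G1 X219.804 Y199.934
M5
G00 X0.000 Y0.000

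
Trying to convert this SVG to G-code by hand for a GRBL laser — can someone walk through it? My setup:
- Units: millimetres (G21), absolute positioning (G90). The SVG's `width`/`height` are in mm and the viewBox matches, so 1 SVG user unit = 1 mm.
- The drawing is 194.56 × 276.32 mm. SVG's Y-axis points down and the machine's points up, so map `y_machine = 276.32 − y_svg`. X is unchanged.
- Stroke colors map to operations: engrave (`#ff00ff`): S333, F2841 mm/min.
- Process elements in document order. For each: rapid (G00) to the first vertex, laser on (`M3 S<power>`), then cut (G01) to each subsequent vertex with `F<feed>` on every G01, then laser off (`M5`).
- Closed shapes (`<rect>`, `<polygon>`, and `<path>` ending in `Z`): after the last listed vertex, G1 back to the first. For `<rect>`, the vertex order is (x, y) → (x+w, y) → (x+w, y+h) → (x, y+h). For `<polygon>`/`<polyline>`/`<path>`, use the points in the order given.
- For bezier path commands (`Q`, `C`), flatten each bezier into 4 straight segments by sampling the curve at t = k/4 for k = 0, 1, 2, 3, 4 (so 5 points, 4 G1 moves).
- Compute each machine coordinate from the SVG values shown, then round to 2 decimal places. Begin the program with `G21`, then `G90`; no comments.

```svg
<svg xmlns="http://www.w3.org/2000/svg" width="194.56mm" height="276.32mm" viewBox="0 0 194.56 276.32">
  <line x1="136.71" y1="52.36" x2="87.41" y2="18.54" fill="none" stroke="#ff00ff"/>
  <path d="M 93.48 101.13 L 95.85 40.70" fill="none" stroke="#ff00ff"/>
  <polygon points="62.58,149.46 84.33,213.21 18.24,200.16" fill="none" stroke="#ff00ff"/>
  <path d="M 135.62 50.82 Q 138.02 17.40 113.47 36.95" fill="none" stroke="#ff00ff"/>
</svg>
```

1 u = 1 mm; y_m = 276.32 − y.

[1] `<line>` line segment, #ff00ff→engrave S333 F2841: (136.71,223.96) → (87.41,257.78)

[2] `<path>` line segment, #ff00ff→engrave S333 F2841: (93.48,175.19) → (95.85,235.62)

[3] `<polygon>` regular polygon, #ff00ff→engrave S333 F2841: (62.58,126.86) → (84.33,63.11) → (18.24,76.16) → (62.58,126.86) (closed)

[4] `<path>` quadratic bezier, #ff00ff→engrave S333 F2841: (135.62,225.50) → (135.14,238.90) → (131.28,245.68) → (124.06,245.83) → (113.47,239.37)

G21
G90
G00 X136.71 Y223.96
M3 S333
G01 X87.41 Y257.78 F2841
M5
G00 X93.48 Y175.19
M3 S333
G01 X95.85 Y235.62 F2841
M5
G00 X62.58 Y126.86
M3 S333
G01 X84.33 Y63.11 F2841
G01 X18.24 Y76.16 F2841
G01 X62.58 Y126.86 F2841
M5
G00 X135.62 Y225.50
M3 S333
G01 X135.14 Y238.90 F2841
G01 X131.28 Y245.68 F2841
G01 X124.06 Y245.83 F2841
G01 X113.47 Y239.37 F2841
M5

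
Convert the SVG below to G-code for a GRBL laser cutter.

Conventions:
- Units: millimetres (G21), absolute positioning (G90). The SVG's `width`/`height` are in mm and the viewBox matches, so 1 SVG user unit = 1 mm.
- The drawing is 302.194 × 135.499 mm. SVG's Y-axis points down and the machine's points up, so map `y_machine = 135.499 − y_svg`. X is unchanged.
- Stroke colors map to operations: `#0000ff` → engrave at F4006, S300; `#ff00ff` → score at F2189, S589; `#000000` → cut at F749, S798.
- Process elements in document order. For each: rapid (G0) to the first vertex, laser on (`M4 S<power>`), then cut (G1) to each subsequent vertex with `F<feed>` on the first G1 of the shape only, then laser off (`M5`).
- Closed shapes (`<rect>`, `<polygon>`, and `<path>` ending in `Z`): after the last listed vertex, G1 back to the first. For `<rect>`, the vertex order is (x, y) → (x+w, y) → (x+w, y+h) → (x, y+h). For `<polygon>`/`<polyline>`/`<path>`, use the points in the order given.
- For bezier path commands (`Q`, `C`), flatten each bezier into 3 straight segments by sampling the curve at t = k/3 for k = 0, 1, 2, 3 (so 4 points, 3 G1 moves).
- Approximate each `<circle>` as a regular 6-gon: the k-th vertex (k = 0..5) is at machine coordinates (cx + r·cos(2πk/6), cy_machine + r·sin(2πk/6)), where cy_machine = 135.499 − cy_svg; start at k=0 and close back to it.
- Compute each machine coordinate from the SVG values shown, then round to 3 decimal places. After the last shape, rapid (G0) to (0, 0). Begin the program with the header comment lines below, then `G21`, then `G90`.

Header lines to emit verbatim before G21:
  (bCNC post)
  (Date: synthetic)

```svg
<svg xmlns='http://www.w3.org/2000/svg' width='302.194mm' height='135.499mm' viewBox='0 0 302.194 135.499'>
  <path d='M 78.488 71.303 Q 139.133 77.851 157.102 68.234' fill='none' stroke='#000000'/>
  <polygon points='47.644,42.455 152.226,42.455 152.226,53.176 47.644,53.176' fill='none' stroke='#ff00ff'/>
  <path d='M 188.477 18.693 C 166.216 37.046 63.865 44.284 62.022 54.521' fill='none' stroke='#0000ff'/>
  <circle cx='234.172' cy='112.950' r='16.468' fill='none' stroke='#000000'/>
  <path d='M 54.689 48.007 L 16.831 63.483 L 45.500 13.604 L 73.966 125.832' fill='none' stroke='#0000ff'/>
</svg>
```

(bCNC post)
(Date: synthetic)
G21
G90
G0 X78.488 Y64.196
M4 S798
G1 X114.176 Y61.627 F749
G1 X140.381 Y62.650
G1 X157.102 Y67.265
M5
G0 X47.644 Y93.044
M4 S589
G1 X152.226 Y93.044 F2189
G1 X152.226 Y82.323
G1 X47.644 Y82.323
G1 X47.644 Y93.044
M5
G0 X188.477 Y116.806
M4 S300
G1 X146.208 Y101.635 F4006
G1 X90.679 Y90.738
G1 X62.022 Y80.978
M5
G0 X250.640 Y22.549
M4 S798
G1 X242.406 Y36.811 F749
G1 X225.938 Y36.811
G1 X217.704 Y22.549
G1 X225.938 Y8.287
G1 X242.406 Y8.287
G1 X250.640 Y22.549
M5
G0 X54.689 Y87.492
M4 S300
G1 X16.831 Y72.016 F4006
G1 X45.500 Y121.895
G1 X73.966 Y9.667
M5
G0 X0.000 Y0.000

Since the viewBox matches the mm dimensions, user units are millimetres directly. The only transform is the Y-flip y_m = 135.499 − y_svg.

Shape 1 is a quadratic bezier drawn with `<path>`. Its stroke #000000 means cut at S798, F749. After flipping Y the toolpath is (78.488,64.196) → (114.176,61.627) → (140.381,62.650) → (157.102,67.265).

Shape 2 is a rectangle drawn with `<polygon>`. Its stroke #ff00ff means score at S589, F2189. After flipping Y the toolpath is (47.644,93.044) → (152.226,93.044) → (152.226,82.323) → (47.644,82.323) → (47.644,93.044), returning to the start.

Shape 3 is a cubic bezier drawn with `<path>`. Its stroke #0000ff means engrave at S300, F4006. After flipping Y the toolpath is (188.477,116.806) → (146.208,101.635) → (90.679,90.738) → (62.022,80.978).

Shape 4 is a circle drawn with `<circle>`. Its stroke #000000 means cut at S798, F749. After flipping Y the toolpath is (250.640,22.549) → (242.406,36.811) → (225.938,36.811) → (217.704,22.549) → (225.938,8.287) → (242.406,8.287) → (250.640,22.549), returning to the start.

Shape 5 is a open polyline drawn with `<path>`. Its stroke #0000ff means engrave at S300, F4006. After flipping Y the toolpath is (54.689,87.492) → (16.831,72.016) → (45.500,121.895) → (73.966,9.667).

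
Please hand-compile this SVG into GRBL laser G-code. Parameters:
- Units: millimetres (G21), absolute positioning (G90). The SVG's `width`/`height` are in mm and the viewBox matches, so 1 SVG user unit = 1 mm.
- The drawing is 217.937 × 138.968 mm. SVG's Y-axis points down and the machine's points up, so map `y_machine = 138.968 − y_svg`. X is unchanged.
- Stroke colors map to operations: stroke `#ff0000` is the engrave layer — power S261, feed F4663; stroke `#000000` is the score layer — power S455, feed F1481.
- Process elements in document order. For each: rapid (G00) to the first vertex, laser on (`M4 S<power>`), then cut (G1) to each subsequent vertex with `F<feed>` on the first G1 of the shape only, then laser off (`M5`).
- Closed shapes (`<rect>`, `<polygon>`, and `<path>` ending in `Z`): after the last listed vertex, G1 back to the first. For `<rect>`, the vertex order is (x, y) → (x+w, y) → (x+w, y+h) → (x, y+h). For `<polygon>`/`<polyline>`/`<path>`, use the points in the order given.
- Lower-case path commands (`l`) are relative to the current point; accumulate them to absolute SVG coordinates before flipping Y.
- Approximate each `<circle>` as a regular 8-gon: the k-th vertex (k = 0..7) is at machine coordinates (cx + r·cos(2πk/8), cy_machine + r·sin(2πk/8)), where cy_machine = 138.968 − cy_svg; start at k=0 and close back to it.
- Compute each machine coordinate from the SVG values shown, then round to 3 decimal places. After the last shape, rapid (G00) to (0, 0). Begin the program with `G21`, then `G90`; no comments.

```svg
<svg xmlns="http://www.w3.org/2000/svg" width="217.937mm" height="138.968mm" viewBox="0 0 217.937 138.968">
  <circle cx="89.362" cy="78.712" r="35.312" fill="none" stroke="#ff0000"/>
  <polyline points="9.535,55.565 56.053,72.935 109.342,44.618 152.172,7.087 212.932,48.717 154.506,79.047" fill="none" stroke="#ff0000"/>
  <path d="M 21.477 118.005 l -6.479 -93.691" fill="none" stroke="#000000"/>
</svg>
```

1 u = 1 mm; y_m = 138.968 − y.

[1] `<circle>` circle, #ff0000→engrave S261 F4663: (124.674,60.256) → (114.331,85.225) → (89.362,95.568) → (64.393,85.225) → (54.050,60.256) → (64.393,35.287) → (89.362,24.944) → (114.331,35.287) → (124.674,60.256) (closed)

[2] `<polyline>` open polyline, #ff0000→engrave S261 F4663: (9.535,83.403) → (56.053,66.033) → (109.342,94.350) → (152.172,131.881) → (212.932,90.251) → (154.506,59.921)

[3] `<path>` line segment, #000000→score S455 F1481: (21.477,20.963) → (14.998,114.654)

G21
G90
G00 X124.674 Y60.256
M4 S261
G1 X114.331 Y85.225 F4663
G1 X89.362 Y95.568
G1 X64.393 Y85.225
G1 X54.050 Y60.256
G1 X64.393 Y35.287
G1 X89.362 Y24.944
G1 X114.331 Y35.287
G1 X124.674 Y60.256
M5
G00 X9.535 Y83.403
M4 S261
G1 X56.053 Y66.033 F4663
G1 X109.342 Y94.350
G1 X152.172 Y131.881
G1 X212.932 Y90.251
G1 X154.506 Y59.921
M5
G00 X21.477 Y20.963
M4 S455
G1 X14.998 Y114.654 F1481
M5
G00 X0.000 Y0.000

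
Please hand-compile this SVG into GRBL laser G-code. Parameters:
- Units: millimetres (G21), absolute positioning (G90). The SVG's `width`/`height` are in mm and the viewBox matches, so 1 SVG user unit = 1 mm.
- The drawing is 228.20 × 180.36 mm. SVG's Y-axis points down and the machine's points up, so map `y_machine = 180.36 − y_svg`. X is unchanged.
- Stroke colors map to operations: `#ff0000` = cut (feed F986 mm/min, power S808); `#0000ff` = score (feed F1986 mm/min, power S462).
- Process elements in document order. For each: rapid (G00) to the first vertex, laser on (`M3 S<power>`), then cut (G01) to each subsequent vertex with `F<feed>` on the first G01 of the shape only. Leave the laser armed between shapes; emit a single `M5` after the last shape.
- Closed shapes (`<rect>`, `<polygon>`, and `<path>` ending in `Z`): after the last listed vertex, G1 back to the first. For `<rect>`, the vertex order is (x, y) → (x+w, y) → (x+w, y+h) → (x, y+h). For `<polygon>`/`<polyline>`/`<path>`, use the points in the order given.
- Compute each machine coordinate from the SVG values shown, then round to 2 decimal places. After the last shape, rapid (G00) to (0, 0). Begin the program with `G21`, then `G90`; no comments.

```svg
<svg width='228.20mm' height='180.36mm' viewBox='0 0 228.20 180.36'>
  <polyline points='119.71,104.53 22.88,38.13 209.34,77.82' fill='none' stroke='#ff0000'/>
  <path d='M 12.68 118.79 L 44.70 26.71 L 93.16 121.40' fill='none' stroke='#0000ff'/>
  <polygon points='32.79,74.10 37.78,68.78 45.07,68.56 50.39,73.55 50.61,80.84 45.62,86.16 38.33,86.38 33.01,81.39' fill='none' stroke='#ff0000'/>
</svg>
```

1 u = 1 mm; y_m = 180.36 − y.

[1] `<polyline>` open polyline, #ff0000→cut S808 F986: (119.71,75.83) → (22.88,142.23) → (209.34,102.54)

[2] `<path>` open polyline, #0000ff→score S462 F1986: (12.68,61.57) → (44.70,153.65) → (93.16,58.96)

[3] `<polygon>` regular polygon, #ff0000→cut S808 F986: (32.79,106.26) → (37.78,111.58) → (45.07,111.80) → (50.39,106.81) → (50.61,99.52) → (45.62,94.20) → (38.33,93.98) → (33.01,98.97) → (32.79,106.26) (closed)

G21
G90
G00 X119.71 Y75.83
M3 S808
G01 X22.88 Y142.23 F986
G01 X209.34 Y102.54
G00 X12.68 Y61.57
M3 S462
G01 X44.70 Y153.65 F1986
G01 X93.16 Y58.96
G00 X32.79 Y106.26
M3 S808
G01 X37.78 Y111.58 F986
G01 X45.07 Y111.80
G01 X50.39 Y106.81
G01 X50.61 Y99.52
G01 X45.62 Y94.20
G01 X38.33 Y93.98
G01 X33.01 Y98.97
G01 X32.79 Y106.26
M5
G00 X0.00 Y0.00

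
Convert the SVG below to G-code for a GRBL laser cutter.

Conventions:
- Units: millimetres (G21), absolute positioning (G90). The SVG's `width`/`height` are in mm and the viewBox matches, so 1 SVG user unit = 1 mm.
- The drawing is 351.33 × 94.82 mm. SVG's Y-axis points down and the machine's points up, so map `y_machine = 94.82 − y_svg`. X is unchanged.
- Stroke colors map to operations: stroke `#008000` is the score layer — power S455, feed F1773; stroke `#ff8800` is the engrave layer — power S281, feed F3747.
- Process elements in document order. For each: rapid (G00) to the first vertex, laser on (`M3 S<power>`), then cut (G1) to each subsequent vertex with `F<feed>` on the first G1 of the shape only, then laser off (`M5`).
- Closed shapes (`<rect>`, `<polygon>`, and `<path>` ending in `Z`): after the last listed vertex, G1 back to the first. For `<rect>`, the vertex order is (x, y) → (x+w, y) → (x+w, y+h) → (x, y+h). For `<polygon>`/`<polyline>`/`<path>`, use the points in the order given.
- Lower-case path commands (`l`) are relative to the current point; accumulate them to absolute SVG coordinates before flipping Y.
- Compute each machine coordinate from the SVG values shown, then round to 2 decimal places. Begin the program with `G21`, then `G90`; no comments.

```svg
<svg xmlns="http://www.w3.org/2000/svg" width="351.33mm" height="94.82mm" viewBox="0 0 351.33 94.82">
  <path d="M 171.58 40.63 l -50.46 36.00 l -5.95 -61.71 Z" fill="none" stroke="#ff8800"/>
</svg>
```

G21
G90
G00 X171.58 Y54.19
M3 S281
G1 X121.12 Y18.19 F3747
G1 X115.17 Y79.90
G1 X171.58 Y54.19
M5

1 u = 1 mm; y_m = 94.82 − y.

[1] `<path>` regular polygon, #ff8800→engrave S281 F3747: (171.58,54.19) → (121.12,18.19) → (115.17,79.90) → (171.58,54.19) (closed)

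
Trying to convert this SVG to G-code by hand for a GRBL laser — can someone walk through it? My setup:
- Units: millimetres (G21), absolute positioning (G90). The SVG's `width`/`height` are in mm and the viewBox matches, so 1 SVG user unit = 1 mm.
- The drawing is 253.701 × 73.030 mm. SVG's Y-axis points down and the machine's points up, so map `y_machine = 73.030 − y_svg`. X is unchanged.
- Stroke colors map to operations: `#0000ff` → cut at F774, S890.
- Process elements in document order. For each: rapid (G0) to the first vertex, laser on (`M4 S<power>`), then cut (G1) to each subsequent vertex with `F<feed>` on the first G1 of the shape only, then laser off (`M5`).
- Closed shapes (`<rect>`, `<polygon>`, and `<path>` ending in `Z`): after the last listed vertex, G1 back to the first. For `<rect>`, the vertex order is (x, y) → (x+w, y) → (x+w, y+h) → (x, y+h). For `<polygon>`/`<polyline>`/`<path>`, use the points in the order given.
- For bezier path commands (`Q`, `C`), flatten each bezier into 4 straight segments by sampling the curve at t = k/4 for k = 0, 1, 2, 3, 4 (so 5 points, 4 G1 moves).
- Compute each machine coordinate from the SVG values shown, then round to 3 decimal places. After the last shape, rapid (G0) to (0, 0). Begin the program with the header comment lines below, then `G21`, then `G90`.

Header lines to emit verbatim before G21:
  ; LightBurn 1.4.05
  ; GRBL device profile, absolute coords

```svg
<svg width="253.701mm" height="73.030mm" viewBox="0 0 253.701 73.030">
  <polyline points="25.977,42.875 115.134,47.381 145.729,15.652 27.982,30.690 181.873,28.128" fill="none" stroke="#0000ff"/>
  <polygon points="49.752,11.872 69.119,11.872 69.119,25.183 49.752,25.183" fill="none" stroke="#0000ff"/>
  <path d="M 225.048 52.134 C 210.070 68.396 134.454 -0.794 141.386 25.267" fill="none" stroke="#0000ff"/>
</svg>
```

viewBox `0 0 253.701 73.030` with mm width/height → 1 unit = 1 mm. Flip: y_m = 73.030 − y_svg.

**Shape 1** — `<polyline>` open polyline, stroke `#0000ff` → cut (S890, F774). Machine vertices: (25.977,30.155) → (115.134,25.649) → (145.729,57.378) → (27.982,42.340) → (181.873,44.902). Open path.

**Shape 2** — `<polygon>` rectangle, stroke `#0000ff` → cut (S890, F774). Machine vertices: (49.752,61.158) → (69.119,61.158) → (69.119,47.847) → (49.752,47.847) → (49.752,61.158). Closed: final G1 returns to the first vertex.

**Shape 3** — `<path>` cubic bezier, stroke `#0000ff` → cut (S890, F774). Control points (SVG): P0=(225.048,52.134), P1=(210.070,68.396), P2=(134.454,-0.794), P3=(141.386,25.267); sampled at t=k/4. Machine vertices: (225.048,20.896) → (204.682,21.898) → (175.001,38.004) → (149.427,52.273) → (141.386,47.763). Open path.

; LightBurn 1.4.05
; GRBL device profile, absolute coords
G21
G90
G0 X25.977 Y30.155
M4 S890
G1 X115.134 Y25.649 F774
G1 X145.729 Y57.378
G1 X27.982 Y42.340
G1 X181.873 Y44.902
M5
G0 X49.752 Y61.158
M4 S890
G1 X69.119 Y61.158 F774
G1 X69.119 Y47.847
G1 X49.752 Y47.847
G1 X49.752 Y61.158
M5
G0 X225.048 Y20.896
M4 S890
G1 X204.682 Y21.898 F774
G1 X175.001 Y38.004
G1 X149.427 Y52.273
G1 X141.386 Y47.763
M5
G0 X0.000 Y0.000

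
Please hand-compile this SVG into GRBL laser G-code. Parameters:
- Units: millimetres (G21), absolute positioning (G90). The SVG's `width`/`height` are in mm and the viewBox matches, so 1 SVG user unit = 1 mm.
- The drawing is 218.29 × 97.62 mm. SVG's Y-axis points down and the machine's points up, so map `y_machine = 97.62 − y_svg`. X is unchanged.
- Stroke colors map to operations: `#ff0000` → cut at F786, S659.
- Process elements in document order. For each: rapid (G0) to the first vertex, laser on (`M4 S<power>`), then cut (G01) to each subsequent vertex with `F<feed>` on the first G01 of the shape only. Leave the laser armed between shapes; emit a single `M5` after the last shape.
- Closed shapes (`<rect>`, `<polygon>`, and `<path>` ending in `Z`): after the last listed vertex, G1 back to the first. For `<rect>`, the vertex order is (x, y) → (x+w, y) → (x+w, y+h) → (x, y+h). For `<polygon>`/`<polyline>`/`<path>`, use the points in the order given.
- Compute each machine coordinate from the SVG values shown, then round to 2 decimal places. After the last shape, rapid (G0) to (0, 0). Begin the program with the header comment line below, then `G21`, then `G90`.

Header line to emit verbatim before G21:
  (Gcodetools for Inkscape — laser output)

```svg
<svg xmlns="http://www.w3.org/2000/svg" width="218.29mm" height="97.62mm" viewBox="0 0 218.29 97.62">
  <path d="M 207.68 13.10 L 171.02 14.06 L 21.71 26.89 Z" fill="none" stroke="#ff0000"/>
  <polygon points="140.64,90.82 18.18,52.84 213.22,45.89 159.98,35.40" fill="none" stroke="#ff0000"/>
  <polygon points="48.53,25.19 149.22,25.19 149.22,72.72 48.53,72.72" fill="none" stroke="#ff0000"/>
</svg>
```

1 u = 1 mm; y_m = 97.62 − y.

[1] `<path>` closed polygon, #ff0000→cut S659 F786: (207.68,84.52) → (171.02,83.56) → (21.71,70.73) → (207.68,84.52) (closed)

[2] `<polygon>` closed polygon, #ff0000→cut S659 F786: (140.64,6.80) → (18.18,44.78) → (213.22,51.73) → (159.98,62.22) → (140.64,6.80) (closed)

[3] `<polygon>` rectangle, #ff0000→cut S659 F786: (48.53,72.43) → (149.22,72.43) → (149.22,24.90) → (48.53,24.90) → (48.53,72.43) (closed)

(Gcodetools for Inkscape — laser output)
G21
G90
G0 X207.68 Y84.52
M4 S659
G01 X171.02 Y83.56 F786
G01 X21.71 Y70.73
G01 X207.68 Y84.52
G0 X140.64 Y6.80
M4 S659
G01 X18.18 Y44.78 F786
G01 X213.22 Y51.73
G01 X159.98 Y62.22
G01 X140.64 Y6.80
G0 X48.53 Y72.43
M4 S659
G01 X149.22 Y72.43 F786
G01 X149.22 Y24.90
G01 X48.53 Y24.90
G01 X48.53 Y72.43
M5
G0 X0.00 Y0.00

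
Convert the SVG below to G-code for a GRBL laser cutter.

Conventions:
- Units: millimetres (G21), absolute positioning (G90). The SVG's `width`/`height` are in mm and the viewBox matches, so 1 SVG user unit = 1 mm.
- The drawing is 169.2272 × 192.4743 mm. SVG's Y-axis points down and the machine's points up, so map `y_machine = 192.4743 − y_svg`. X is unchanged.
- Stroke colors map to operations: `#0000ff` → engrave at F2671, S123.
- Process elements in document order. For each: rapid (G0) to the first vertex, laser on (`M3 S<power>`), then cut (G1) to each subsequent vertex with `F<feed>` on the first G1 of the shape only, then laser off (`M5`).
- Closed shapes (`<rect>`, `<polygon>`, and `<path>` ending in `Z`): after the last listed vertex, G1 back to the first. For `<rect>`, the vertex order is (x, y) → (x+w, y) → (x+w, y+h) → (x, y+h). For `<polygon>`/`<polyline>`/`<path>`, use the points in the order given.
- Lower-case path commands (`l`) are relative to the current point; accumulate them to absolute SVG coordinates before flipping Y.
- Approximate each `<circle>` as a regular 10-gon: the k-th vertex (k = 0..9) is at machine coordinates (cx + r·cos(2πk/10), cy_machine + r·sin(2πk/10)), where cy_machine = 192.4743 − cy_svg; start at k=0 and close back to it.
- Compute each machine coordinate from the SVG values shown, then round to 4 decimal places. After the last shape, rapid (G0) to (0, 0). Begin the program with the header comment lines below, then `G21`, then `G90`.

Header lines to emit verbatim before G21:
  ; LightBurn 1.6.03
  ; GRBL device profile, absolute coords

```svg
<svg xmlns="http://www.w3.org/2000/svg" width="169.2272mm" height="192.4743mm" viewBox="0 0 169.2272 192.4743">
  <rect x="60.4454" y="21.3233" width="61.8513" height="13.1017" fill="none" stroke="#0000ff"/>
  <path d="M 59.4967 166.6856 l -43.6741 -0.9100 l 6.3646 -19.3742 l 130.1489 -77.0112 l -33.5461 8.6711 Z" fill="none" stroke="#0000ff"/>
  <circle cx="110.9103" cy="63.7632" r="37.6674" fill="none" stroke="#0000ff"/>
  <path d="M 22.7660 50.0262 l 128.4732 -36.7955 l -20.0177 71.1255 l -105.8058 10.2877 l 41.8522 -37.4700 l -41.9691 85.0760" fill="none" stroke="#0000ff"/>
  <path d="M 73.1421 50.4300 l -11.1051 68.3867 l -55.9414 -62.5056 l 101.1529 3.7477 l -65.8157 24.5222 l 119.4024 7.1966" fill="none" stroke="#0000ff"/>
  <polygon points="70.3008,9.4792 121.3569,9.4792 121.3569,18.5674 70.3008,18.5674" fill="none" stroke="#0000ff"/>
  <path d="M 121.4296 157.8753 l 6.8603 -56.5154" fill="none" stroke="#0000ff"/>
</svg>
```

; LightBurn 1.6.03
; GRBL device profile, absolute coords
G21
G90
G0 X60.4454 Y171.1510
M3 S123
G1 X122.2967 Y171.1510 F2671
G1 X122.2967 Y158.0493
G1 X60.4454 Y158.0493
G1 X60.4454 Y171.1510
M5
G0 X59.4967 Y25.7887
M3 S123
G1 X15.8226 Y26.6987 F2671
G1 X22.1872 Y46.0729
G1 X152.3361 Y123.0841
G1 X118.7900 Y114.4130
G1 X59.4967 Y25.7887
M5
G0 X148.5777 Y128.7111
M3 S123
G1 X141.3839 Y150.8514 F2671
G1 X122.5502 Y164.5349
G1 X99.2704 Y164.5349
G1 X80.4367 Y150.8514
G1 X73.2429 Y128.7111
G1 X80.4367 Y106.5708
G1 X99.2704 Y92.8873
G1 X122.5502 Y92.8873
G1 X141.3839 Y106.5708
G1 X148.5777 Y128.7111
M5
G0 X22.7660 Y142.4481
M3 S123
G1 X151.2392 Y179.2436 F2671
G1 X131.2215 Y108.1181
G1 X25.4157 Y97.8304
G1 X67.2679 Y135.3004
G1 X25.2988 Y50.2244
M5
G0 X73.1421 Y142.0443
M3 S123
G1 X62.0370 Y73.6576 F2671
G1 X6.0956 Y136.1632
G1 X107.2485 Y132.4155
G1 X41.4328 Y107.8933
G1 X160.8352 Y100.6967
M5
G0 X70.3008 Y182.9951
M3 S123
G1 X121.3569 Y182.9951 F2671
G1 X121.3569 Y173.9069
G1 X70.3008 Y173.9069
G1 X70.3008 Y182.9951
M5
G0 X121.4296 Y34.5990
M3 S123
G1 X128.2899 Y91.1144 F2671
M5
G0 X0.0000 Y0.0000

viewBox `0 0 169.2272 192.4743` with mm width/height → 1 unit = 1 mm. Flip: y_m = 192.4743 − y_svg.

**Shape 1** — `<rect>` rectangle, stroke `#0000ff` → engrave (S123, F2671). Machine vertices: (60.4454,171.1510) → (122.2967,171.1510) → (122.2967,158.0493) → (60.4454,158.0493) → (60.4454,171.1510). Closed: final G1 returns to the first vertex.

**Shape 2** — `<path>` closed polygon, stroke `#0000ff` → engrave (S123, F2671). Machine vertices: (59.4967,25.7887) → (15.8226,26.6987) → (22.1872,46.0729) → (152.3361,123.0841) → (118.7900,114.4130) → (59.4967,25.7887). Closed: final G1 returns to the first vertex.

**Shape 3** — `<circle>` circle, stroke `#0000ff` → engrave (S123, F2671). Machine vertices: (148.5777,128.7111) → (141.3839,150.8514) → (122.5502,164.5349) → (99.2704,164.5349) → (80.4367,150.8514) → (73.2429,128.7111) → (80.4367,106.5708) → (99.2704,92.8873) → (122.5502,92.8873) → (141.3839,106.5708) → (148.5777,128.7111). Closed: final G1 returns to the first vertex.

**Shape 4** — `<path>` open polyline, stroke `#0000ff` → engrave (S123, F2671). Machine vertices: (22.7660,142.4481) → (151.2392,179.2436) → (131.2215,108.1181) → (25.4157,97.8304) → (67.2679,135.3004) → (25.2988,50.2244). Open path.

**Shape 5** — `<path>` open polyline, stroke `#0000ff` → engrave (S123, F2671). Machine vertices: (73.1421,142.0443) → (62.0370,73.6576) → (6.0956,136.1632) → (107.2485,132.4155) → (41.4328,107.8933) → (160.8352,100.6967). Open path.

**Shape 6** — `<polygon>` rectangle, stroke `#0000ff` → engrave (S123, F2671). Machine vertices: (70.3008,182.9951) → (121.3569,182.9951) → (121.3569,173.9069) → (70.3008,173.9069) → (70.3008,182.9951). Closed: final G1 returns to the first vertex.

**Shape 7** — `<path>` line segment, stroke `#0000ff` → engrave (S123, F2671). Machine vertices: (121.4296,34.5990) → (128.2899,91.1144). Open path.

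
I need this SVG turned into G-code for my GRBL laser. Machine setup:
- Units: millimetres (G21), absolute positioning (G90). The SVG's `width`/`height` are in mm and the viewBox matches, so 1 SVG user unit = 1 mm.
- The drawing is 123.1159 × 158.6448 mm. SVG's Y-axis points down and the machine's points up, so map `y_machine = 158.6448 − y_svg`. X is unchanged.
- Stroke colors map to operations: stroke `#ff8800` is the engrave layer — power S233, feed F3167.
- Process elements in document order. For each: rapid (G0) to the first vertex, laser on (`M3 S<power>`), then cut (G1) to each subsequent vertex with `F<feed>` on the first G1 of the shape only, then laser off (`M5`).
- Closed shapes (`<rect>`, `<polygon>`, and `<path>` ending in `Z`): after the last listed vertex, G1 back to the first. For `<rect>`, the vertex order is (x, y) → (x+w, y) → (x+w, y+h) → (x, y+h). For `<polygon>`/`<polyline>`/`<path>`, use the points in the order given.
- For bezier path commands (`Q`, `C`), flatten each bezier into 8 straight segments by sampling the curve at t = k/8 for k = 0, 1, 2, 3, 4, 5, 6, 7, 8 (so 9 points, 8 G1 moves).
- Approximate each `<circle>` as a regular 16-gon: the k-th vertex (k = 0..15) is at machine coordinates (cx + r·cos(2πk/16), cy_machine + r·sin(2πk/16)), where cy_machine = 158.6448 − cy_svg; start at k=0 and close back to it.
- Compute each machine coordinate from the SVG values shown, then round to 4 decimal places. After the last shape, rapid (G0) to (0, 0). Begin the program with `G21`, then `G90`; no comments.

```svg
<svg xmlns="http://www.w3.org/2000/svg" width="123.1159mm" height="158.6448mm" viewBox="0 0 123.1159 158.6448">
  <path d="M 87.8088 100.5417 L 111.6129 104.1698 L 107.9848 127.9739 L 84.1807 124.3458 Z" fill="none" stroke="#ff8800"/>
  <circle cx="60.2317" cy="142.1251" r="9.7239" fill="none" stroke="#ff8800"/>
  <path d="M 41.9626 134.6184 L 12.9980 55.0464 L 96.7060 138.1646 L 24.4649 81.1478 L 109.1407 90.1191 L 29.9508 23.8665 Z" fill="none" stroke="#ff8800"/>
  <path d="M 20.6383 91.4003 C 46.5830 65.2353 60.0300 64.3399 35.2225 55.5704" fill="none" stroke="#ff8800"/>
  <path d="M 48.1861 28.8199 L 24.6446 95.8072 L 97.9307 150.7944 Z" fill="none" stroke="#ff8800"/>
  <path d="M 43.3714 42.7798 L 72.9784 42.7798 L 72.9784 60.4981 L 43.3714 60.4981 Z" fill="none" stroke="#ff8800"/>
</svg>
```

G21
G90
G0 X87.8088 Y58.1031
M3 S233
G1 X111.6129 Y54.4750 F3167
G1 X107.9848 Y30.6709
G1 X84.1807 Y34.2990
G1 X87.8088 Y58.1031
M5
G0 X69.9556 Y16.5197
M3 S233
G1 X69.2154 Y20.2409 F3167
G1 X67.1075 Y23.3955
G1 X63.9529 Y25.5034
G1 X60.2317 Y26.2436
G1 X56.5105 Y25.5034
G1 X53.3559 Y23.3955
G1 X51.2480 Y20.2409
G1 X50.5078 Y16.5197
G1 X51.2480 Y12.7985
G1 X53.3559 Y9.6439
G1 X56.5105 Y7.5360
G1 X60.2317 Y6.7958
G1 X63.9529 Y7.5360
G1 X67.1075 Y9.6439
G1 X69.2154 Y12.7985
G1 X69.9556 Y16.5197
M5
G0 X41.9626 Y24.0264
M3 S233
G1 X12.9980 Y103.5984 F3167
G1 X96.7060 Y20.4802
G1 X24.4649 Y77.4970
G1 X109.1407 Y68.5257
G1 X29.9508 Y134.7783
G1 X41.9626 Y24.0264
M5
G0 X20.6383 Y67.2445
M3 S233
G1 X29.7314 Y75.9366 F3167
G1 X37.3511 Y82.6481
G1 X43.1954 Y87.7673
G1 X46.9625 Y91.6828
G1 X48.3506 Y94.7828
G1 X47.0579 Y97.4558
G1 X42.7824 Y100.0902
G1 X35.2225 Y103.0744
M5
G0 X48.1861 Y129.8249
M3 S233
G1 X24.6446 Y62.8376 F3167
G1 X97.9307 Y7.8504
G1 X48.1861 Y129.8249
M5
G0 X43.3714 Y115.8650
M3 S233
G1 X72.9784 Y115.8650 F3167
G1 X72.9784 Y98.1467
G1 X43.3714 Y98.1467
G1 X43.3714 Y115.8650
M5
G0 X0.0000 Y0.0000

1 u = 1 mm; y_m = 158.6448 − y.

[1] `<path>` regular polygon, #ff8800→engrave S233 F3167: (87.8088,58.1031) → (111.6129,54.4750) → (107.9848,30.6709) → (84.1807,34.2990) → (87.8088,58.1031) (closed)

[2] `<circle>` circle, #ff8800→engrave S233 F3167: (69.9556,16.5197) → (69.2154,20.2409) → (67.1075,23.3955) → (63.9529,25.5034) → (60.2317,26.2436) → (56.5105,25.5034) → (53.3559,23.3955) → (51.2480,20.2409) → (50.5078,16.5197) → (51.2480,12.7985) → (53.3559,9.6439) → (56.5105,7.5360) → (60.2317,6.7958) → (63.9529,7.5360) → (67.1075,9.6439) → (69.2154,12.7985) → (69.9556,16.5197) (closed)

[3] `<path>` closed polygon, #ff8800→engrave S233 F3167: (41.9626,24.0264) → (12.9980,103.5984) → (96.7060,20.4802) → (24.4649,77.4970) → (109.1407,68.5257) → (29.9508,134.7783) → (41.9626,24.0264) (closed)

[4] `<path>` cubic bezier, #ff8800→engrave S233 F3167: (20.6383,67.2445) → (29.7314,75.9366) → (37.3511,82.6481) → (43.1954,87.7673) → (46.9625,91.6828) → (48.3506,94.7828) → (47.0579,97.4558) → (42.7824,100.0902) → (35.2225,103.0744)

[5] `<path>` closed polygon, #ff8800→engrave S233 F3167: (48.1861,129.8249) → (24.6446,62.8376) → (97.9307,7.8504) → (48.1861,129.8249) (closed)

[6] `<path>` rectangle, #ff8800→engrave S233 F3167: (43.3714,115.8650) → (72.9784,115.8650) → (72.9784,98.1467) → (43.3714,98.1467) → (43.3714,115.8650) (closed)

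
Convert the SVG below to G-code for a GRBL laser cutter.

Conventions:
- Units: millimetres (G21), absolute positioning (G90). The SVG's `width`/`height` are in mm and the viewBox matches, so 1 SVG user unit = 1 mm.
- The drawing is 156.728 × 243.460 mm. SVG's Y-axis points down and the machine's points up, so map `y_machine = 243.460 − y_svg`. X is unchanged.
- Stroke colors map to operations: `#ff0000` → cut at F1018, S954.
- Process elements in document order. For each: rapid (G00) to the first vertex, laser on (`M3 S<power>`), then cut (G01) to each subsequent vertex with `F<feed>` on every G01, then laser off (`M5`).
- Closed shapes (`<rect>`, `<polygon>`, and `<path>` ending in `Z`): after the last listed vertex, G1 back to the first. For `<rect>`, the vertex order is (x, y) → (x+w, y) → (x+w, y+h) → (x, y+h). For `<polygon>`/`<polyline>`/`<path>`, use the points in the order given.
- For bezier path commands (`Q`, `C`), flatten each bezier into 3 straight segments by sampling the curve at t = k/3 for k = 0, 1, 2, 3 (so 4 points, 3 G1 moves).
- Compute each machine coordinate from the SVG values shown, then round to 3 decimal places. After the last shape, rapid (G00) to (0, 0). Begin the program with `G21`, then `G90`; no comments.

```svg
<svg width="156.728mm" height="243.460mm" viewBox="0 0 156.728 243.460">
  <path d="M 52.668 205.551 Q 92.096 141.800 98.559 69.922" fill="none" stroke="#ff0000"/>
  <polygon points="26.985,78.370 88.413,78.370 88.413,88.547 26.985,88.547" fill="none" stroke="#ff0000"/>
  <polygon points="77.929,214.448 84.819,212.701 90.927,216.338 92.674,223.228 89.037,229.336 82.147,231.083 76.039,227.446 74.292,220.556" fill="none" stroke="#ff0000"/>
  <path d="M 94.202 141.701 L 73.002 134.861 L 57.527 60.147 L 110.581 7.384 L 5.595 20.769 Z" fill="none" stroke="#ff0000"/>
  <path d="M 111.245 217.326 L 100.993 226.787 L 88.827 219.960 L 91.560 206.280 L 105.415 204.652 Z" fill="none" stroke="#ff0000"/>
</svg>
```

Since the viewBox matches the mm dimensions, user units are millimetres directly. The only transform is the Y-flip y_m = 243.460 − y_svg.

Shape 1 is a quadratic bezier drawn with `<path>`. Its stroke #ff0000 means cut at S954, F1018. After flipping Y the toolpath is (52.668,37.909) → (75.291,81.313) → (90.588,126.522) → (98.559,173.538).

Shape 2 is a rectangle drawn with `<polygon>`. Its stroke #ff0000 means cut at S954, F1018. After flipping Y the toolpath is (26.985,165.090) → (88.413,165.090) → (88.413,154.913) → (26.985,154.913) → (26.985,165.090), returning to the start.

Shape 3 is a regular polygon drawn with `<polygon>`. Its stroke #ff0000 means cut at S954, F1018. After flipping Y the toolpath is (77.929,29.012) → (84.819,30.759) → (90.927,27.122) → (92.674,20.232) → (89.037,14.124) → (82.147,12.377) → (76.039,16.014) → (74.292,22.904) → (77.929,29.012), returning to the start.

Shape 4 is a closed polygon drawn with `<path>`. Its stroke #ff0000 means cut at S954, F1018. After flipping Y the toolpath is (94.202,101.759) → (73.002,108.599) → (57.527,183.313) → (110.581,236.076) → (5.595,222.691) → (94.202,101.759), returning to the start.

Shape 5 is a regular polygon drawn with `<path>`. Its stroke #ff0000 means cut at S954, F1018. After flipping Y the toolpath is (111.245,26.134) → (100.993,16.673) → (88.827,23.500) → (91.560,37.180) → (105.415,38.808) → (111.245,26.134), returning to the start.

G21
G90
G00 X52.668 Y37.909
M3 S954
G01 X75.291 Y81.313 F1018
G01 X90.588 Y126.522 F1018
G01 X98.559 Y173.538 F1018
M5
G00 X26.985 Y165.090
M3 S954
G01 X88.413 Y165.090 F1018
G01 X88.413 Y154.913 F1018
G01 X26.985 Y154.913 F1018
G01 X26.985 Y165.090 F1018
M5
G00 X77.929 Y29.012
M3 S954
G01 X84.819 Y30.759 F1018
G01 X90.927 Y27.122 F1018
G01 X92.674 Y20.232 F1018
G01 X89.037 Y14.124 F1018
G01 X82.147 Y12.377 F1018
G01 X76.039 Y16.014 F1018
G01 X74.292 Y22.904 F1018
G01 X77.929 Y29.012 F1018
M5
G00 X94.202 Y101.759
M3 S954
G01 X73.002 Y108.599 F1018
G01 X57.527 Y183.313 F1018
G01 X110.581 Y236.076 F1018
G01 X5.595 Y222.691 F1018
G01 X94.202 Y101.759 F1018
M5
G00 X111.245 Y26.134
M3 S954
G01 X100.993 Y16.673 F1018
G01 X88.827 Y23.500 F1018
G01 X91.560 Y37.180 F1018
G01 X105.415 Y38.808 F1018
G01 X111.245 Y26.134 F1018
M5
G00 X0.000 Y0.000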